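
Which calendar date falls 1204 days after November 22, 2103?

Adding 1204 days from November 22, 2103.
November has 30 days, so 30 − 22 = 8 days remain after November 22, 2103; 1204 − 8 = 1196 left.
December 2103 has 31 days: 1196 − 31 = 1165 left.
January 2104 has 31 days: 1165 − 31 = 1134 left.
February 2104 has 29 days (2104 is a leap year): 1134 − 29 = 1105 left.
March 2104 has 31 days: 1105 − 31 = 1074 left.
April 2104 has 30 days: 1074 − 30 = 1044 left.
May 2104 has 31 days: 1044 − 31 = 1013 left.
June 2104 has 30 days: 1013 − 30 = 983 left.
July 2104 has 31 days: 983 − 31 = 952 left.
August 2104 has 31 days: 952 − 31 = 921 left.
September 2104 has 30 days: 921 − 30 = 891 left.
October 2104 has 31 days: 891 − 31 = 860 left.
November 2104 has 30 days: 860 − 30 = 830 left.
December 2104 has 31 days: 830 − 31 = 799 left.
January 2105 has 31 days: 799 − 31 = 768 left.
February 2105 has 28 days (2105 is not a leap year): 768 − 28 = 740 left.
March 2105 has 31 days: 740 − 31 = 709 left.
April 2105 has 30 days: 709 − 30 = 679 left.
May 2105 has 31 days: 679 − 31 = 648 left.
June 2105 has 30 days: 648 − 30 = 618 left.
July 2105 has 31 days: 618 − 31 = 587 left.
August 2105 has 31 days: 587 − 31 = 556 left.
September 2105 has 30 days: 556 − 30 = 526 left.
October 2105 has 31 days: 526 − 31 = 495 left.
November 2105 has 30 days: 495 − 30 = 465 left.
December 2105 has 31 days: 465 − 31 = 434 left.
January 2106 has 31 days: 434 − 31 = 403 left.
February 2106 has 28 days (2106 is not a leap year): 403 − 28 = 375 left.
March 2106 has 31 days: 375 − 31 = 344 left.
April 2106 has 30 days: 344 − 30 = 314 left.
May 2106 has 31 days: 314 − 31 = 283 left.
June 2106 has 30 days: 283 − 30 = 253 left.
July 2106 has 31 days: 253 − 31 = 222 left.
August 2106 has 31 days: 222 − 31 = 191 left.
September 2106 has 30 days: 191 − 30 = 161 left.
October 2106 has 31 days: 161 − 31 = 130 left.
November 2106 has 30 days: 130 − 30 = 100 left.
December 2106 has 31 days: 100 − 31 = 69 left.
January 2107 has 31 days: 69 − 31 = 38 left.
February 2107 has 28 days (2107 is not a leap year): 38 − 28 = 10 left.
10 days into March 2107 → March 10, 2107.

March 10, 2107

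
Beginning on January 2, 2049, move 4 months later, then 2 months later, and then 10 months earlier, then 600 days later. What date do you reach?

April 25, 2050

Advancing 4 months from January 2, 2049:
month 1 + 4 = 5 → May 2049.
Day 2 is valid in May, giving May 2, 2049.
Advancing 2 months from May 2, 2049:
month 5 + 2 = 7 → July 2049.
Day 2 is valid in July, giving July 2, 2049.
Subtracting 10 months from July 2, 2049:
month 7 − 10 = -3, which is month 9 of year 2048 → September 2048.
Day 2 is valid in September, giving September 2, 2048.
Advancing 600 days from September 2, 2048:
September has 30 days, so 30 − 2 = 28 days remain after September 2, 2048; 600 − 28 = 572 left.
October 2048 has 31 days: 572 − 31 = 541 left.
November 2048 has 30 days: 541 − 30 = 511 left.
December 2048 has 31 days: 511 − 31 = 480 left.
January 2049 has 31 days: 480 − 31 = 449 left.
February 2049 has 28 days (2049 is not a leap year): 449 − 28 = 421 left.
March 2049 has 31 days: 421 − 31 = 390 left.
April 2049 has 30 days: 390 − 30 = 360 left.
May 2049 has 31 days: 360 − 31 = 329 left.
June 2049 has 30 days: 329 − 30 = 299 left.
July 2049 has 31 days: 299 − 31 = 268 left.
August 2049 has 31 days: 268 − 31 = 237 left.
September 2049 has 30 days: 237 − 30 = 207 left.
October 2049 has 31 days: 207 − 31 = 176 left.
November 2049 has 30 days: 176 − 30 = 146 left.
December 2049 has 31 days: 146 − 31 = 115 left.
January 2050 has 31 days: 115 − 31 = 84 left.
February 2050 has 28 days (2050 is not a leap year): 84 − 28 = 56 left.
March 2050 has 31 days: 56 − 31 = 25 left.
25 days into April 2050 → April 25, 2050.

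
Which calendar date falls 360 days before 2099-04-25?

Counting back 360 days from April 25, 2099.
Going back 25 days from April 25, 2099 reaches the end of the previous month; 360 − 25 = 335 left.
March 2099 has 31 days: 335 − 31 = 304 left.
February 2099 has 28 days (2099 is not a leap year): 304 − 28 = 276 left.
January 2099 has 31 days: 276 − 31 = 245 left.
December 2098 has 31 days: 245 − 31 = 214 left.
November 2098 has 30 days: 214 − 30 = 184 left.
October 2098 has 31 days: 184 − 31 = 153 left.
September 2098 has 30 days: 153 − 30 = 123 left.
August 2098 has 31 days: 123 − 31 = 92 left.
July 2098 has 31 days: 92 − 31 = 61 left.
June 2098 has 30 days: 61 − 30 = 31 left.
May 2098 has 31 days: 31 − 31 = 0 left.
April 2098 has 30 days; 30 − 0 = 30 → April 30, 2098.

April 30, 2098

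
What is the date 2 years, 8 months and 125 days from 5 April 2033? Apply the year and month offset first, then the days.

Counting forward 2 years, 8 months and 125 days from April 5, 2033: first the month/year part, then the days.
+2 years → 2035; month 4 + 8 = 12 → December 2035.
Day 5 is valid in December, giving December 5, 2035.
Now add 125 days from December 5, 2035.
December has 31 days, so 31 − 5 = 26 days remain after December 5, 2035; 125 − 26 = 99 left.
January 2036 has 31 days: 99 − 31 = 68 left.
February 2036 has 29 days (2036 is a leap year): 68 − 29 = 39 left.
March 2036 has 31 days: 39 − 31 = 8 left.
8 days into April 2036 → April 8, 2036.

April 8, 2036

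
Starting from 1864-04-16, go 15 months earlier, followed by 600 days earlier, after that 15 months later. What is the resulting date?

August 26, 1862

Subtracting 15 months from April 16, 1864:
month 4 − 15 = -11, which is month 1 of year 1863 → January 1863.
Day 16 is valid in January, giving January 16, 1863.
Going back 600 days from January 16, 1863:
Going back 16 days from January 16, 1863 reaches the end of the previous month; 600 − 16 = 584 left.
December 1862 has 31 days: 584 − 31 = 553 left.
November 1862 has 30 days: 553 − 30 = 523 left.
October 1862 has 31 days: 523 − 31 = 492 left.
September 1862 has 30 days: 492 − 30 = 462 left.
August 1862 has 31 days: 462 − 31 = 431 left.
July 1862 has 31 days: 431 − 31 = 400 left.
June 1862 has 30 days: 400 − 30 = 370 left.
May 1862 has 31 days: 370 − 31 = 339 left.
April 1862 has 30 days: 339 − 30 = 309 left.
March 1862 has 31 days: 309 − 31 = 278 left.
February 1862 has 28 days (1862 is not a leap year): 278 − 28 = 250 left.
January 1862 has 31 days: 250 − 31 = 219 left.
December 1861 has 31 days: 219 − 31 = 188 left.
November 1861 has 30 days: 188 − 30 = 158 left.
October 1861 has 31 days: 158 − 31 = 127 left.
September 1861 has 30 days: 127 − 30 = 97 left.
August 1861 has 31 days: 97 − 31 = 66 left.
July 1861 has 31 days: 66 − 31 = 35 left.
June 1861 has 30 days: 35 − 30 = 5 left.
May 1861 has 31 days; 31 − 5 = 26 → May 26, 1861.
Counting forward 15 months from May 26, 1861:
month 5 + 15 = 20, which is month 8 of year 1862 → August 1862.
Day 26 is valid in August, giving August 26, 1862.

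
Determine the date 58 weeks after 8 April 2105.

Advancing 58 weeks = 406 days from April 8, 2105.
April has 30 days, so 30 − 8 = 22 days remain after April 8, 2105; 406 − 22 = 384 left.
May 2105 has 31 days: 384 − 31 = 353 left.
June 2105 has 30 days: 353 − 30 = 323 left.
July 2105 has 31 days: 323 − 31 = 292 left.
August 2105 has 31 days: 292 − 31 = 261 left.
September 2105 has 30 days: 261 − 30 = 231 left.
October 2105 has 31 days: 231 − 31 = 200 left.
November 2105 has 30 days: 200 − 30 = 170 left.
December 2105 has 31 days: 170 − 31 = 139 left.
January 2106 has 31 days: 139 − 31 = 108 left.
February 2106 has 28 days (2106 is not a leap year): 108 − 28 = 80 left.
March 2106 has 31 days: 80 − 31 = 49 left.
April 2106 has 30 days: 49 − 30 = 19 left.
19 days into May 2106 → May 19, 2106.

May 19, 2106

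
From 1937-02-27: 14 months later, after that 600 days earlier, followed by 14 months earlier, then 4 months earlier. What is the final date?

Counting forward 14 months from February 27, 1937:
month 2 + 14 = 16, which is month 4 of year 1938 → April 1938.
Day 27 is valid in April, giving April 27, 1938.
Going back 600 days from April 27, 1938:
Going back 27 days from April 27, 1938 reaches the end of the previous month; 600 − 27 = 573 left.
March 1938 has 31 days: 573 − 31 = 542 left.
February 1938 has 28 days (1938 is not a leap year): 542 − 28 = 514 left.
January 1938 has 31 days: 514 − 31 = 483 left.
December 1937 has 31 days: 483 − 31 = 452 left.
November 1937 has 30 days: 452 − 30 = 422 left.
October 1937 has 31 days: 422 − 31 = 391 left.
September 1937 has 30 days: 391 − 30 = 361 left.
August 1937 has 31 days: 361 − 31 = 330 left.
July 1937 has 31 days: 330 − 31 = 299 left.
June 1937 has 30 days: 299 − 30 = 269 left.
May 1937 has 31 days: 269 − 31 = 238 left.
April 1937 has 30 days: 238 − 30 = 208 left.
March 1937 has 31 days: 208 − 31 = 177 left.
February 1937 has 28 days (1937 is not a leap year): 177 − 28 = 149 left.
January 1937 has 31 days: 149 − 31 = 118 left.
December 1936 has 31 days: 118 − 31 = 87 left.
November 1936 has 30 days: 87 − 30 = 57 left.
October 1936 has 31 days: 57 − 31 = 26 left.
September 1936 has 30 days; 30 − 26 = 4 → September 4, 1936.
Subtracting 14 months from September 4, 1936:
month 9 − 14 = -5, which is month 7 of year 1935 → July 1935.
Day 4 is valid in July, giving July 4, 1935.
Counting back 4 months from July 4, 1935:
month 7 − 4 = 3 → March 1935.
Day 4 is valid in March, giving March 4, 1935.

March 4, 1935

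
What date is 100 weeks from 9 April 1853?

March 10, 1855

Counting forward 100 weeks = 700 days from April 9, 1853.
April has 30 days, so 30 − 9 = 21 days remain after April 9, 1853; 700 − 21 = 679 left.
May 1853 has 31 days: 679 − 31 = 648 left.
June 1853 has 30 days: 648 − 30 = 618 left.
July 1853 has 31 days: 618 − 31 = 587 left.
August 1853 has 31 days: 587 − 31 = 556 left.
September 1853 has 30 days: 556 − 30 = 526 left.
October 1853 has 31 days: 526 − 31 = 495 left.
November 1853 has 30 days: 495 − 30 = 465 left.
December 1853 has 31 days: 465 − 31 = 434 left.
January 1854 has 31 days: 434 − 31 = 403 left.
February 1854 has 28 days (1854 is not a leap year): 403 − 28 = 375 left.
March 1854 has 31 days: 375 − 31 = 344 left.
April 1854 has 30 days: 344 − 30 = 314 left.
May 1854 has 31 days: 314 − 31 = 283 left.
June 1854 has 30 days: 283 − 30 = 253 left.
July 1854 has 31 days: 253 − 31 = 222 left.
August 1854 has 31 days: 222 − 31 = 191 left.
September 1854 has 30 days: 191 − 30 = 161 left.
October 1854 has 31 days: 161 − 31 = 130 left.
November 1854 has 30 days: 130 − 30 = 100 left.
December 1854 has 31 days: 100 − 31 = 69 left.
January 1855 has 31 days: 69 − 31 = 38 left.
February 1855 has 28 days (1855 is not a leap year): 38 − 28 = 10 left.
10 days into March 1855 → March 10, 1855.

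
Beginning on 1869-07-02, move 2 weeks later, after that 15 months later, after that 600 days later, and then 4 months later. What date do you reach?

Counting forward 2 weeks (= 14 days) from July 2, 1869:
July has 31 days; 2 + 14 = 16, still in July.
Advancing 15 months from July 16, 1869:
month 7 + 15 = 22, which is month 10 of year 1870 → October 1870.
Day 16 is valid in October, giving October 16, 1870.
Advancing 600 days from October 16, 1870:
October has 31 days, so 31 − 16 = 15 days remain after October 16, 1870; 600 − 15 = 585 left.
November 1870 has 30 days: 585 − 30 = 555 left.
December 1870 has 31 days: 555 − 31 = 524 left.
January 1871 has 31 days: 524 − 31 = 493 left.
February 1871 has 28 days (1871 is not a leap year): 493 − 28 = 465 left.
March 1871 has 31 days: 465 − 31 = 434 left.
April 1871 has 30 days: 434 − 30 = 404 left.
May 1871 has 31 days: 404 − 31 = 373 left.
June 1871 has 30 days: 373 − 30 = 343 left.
July 1871 has 31 days: 343 − 31 = 312 left.
August 1871 has 31 days: 312 − 31 = 281 left.
September 1871 has 30 days: 281 − 30 = 251 left.
October 1871 has 31 days: 251 − 31 = 220 left.
November 1871 has 30 days: 220 − 30 = 190 left.
December 1871 has 31 days: 190 − 31 = 159 left.
January 1872 has 31 days: 159 − 31 = 128 left.
February 1872 has 29 days (1872 is a leap year): 128 − 29 = 99 left.
March 1872 has 31 days: 99 − 31 = 68 left.
April 1872 has 30 days: 68 − 30 = 38 left.
May 1872 has 31 days: 38 − 31 = 7 left.
7 days into June 1872 → June 7, 1872.
Counting forward 4 months from June 7, 1872:
month 6 + 4 = 10 → October 1872.
Day 7 is valid in October, giving October 7, 1872.

October 7, 1872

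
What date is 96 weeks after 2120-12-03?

October 6, 2122

Advancing 96 weeks = 672 days from December 3, 2120.
December has 31 days, so 31 − 3 = 28 days remain after December 3, 2120; 672 − 28 = 644 left.
January 2121 has 31 days: 644 − 31 = 613 left.
February 2121 has 28 days (2121 is not a leap year): 613 − 28 = 585 left.
March 2121 has 31 days: 585 − 31 = 554 left.
April 2121 has 30 days: 554 − 30 = 524 left.
May 2121 has 31 days: 524 − 31 = 493 left.
June 2121 has 30 days: 493 − 30 = 463 left.
July 2121 has 31 days: 463 − 31 = 432 left.
August 2121 has 31 days: 432 − 31 = 401 left.
September 2121 has 30 days: 401 − 30 = 371 left.
October 2121 has 31 days: 371 − 31 = 340 left.
November 2121 has 30 days: 340 − 30 = 310 left.
December 2121 has 31 days: 310 − 31 = 279 left.
January 2122 has 31 days: 279 − 31 = 248 left.
February 2122 has 28 days (2122 is not a leap year): 248 − 28 = 220 left.
March 2122 has 31 days: 220 − 31 = 189 left.
April 2122 has 30 days: 189 − 30 = 159 left.
May 2122 has 31 days: 159 − 31 = 128 left.
June 2122 has 30 days: 128 − 30 = 98 left.
July 2122 has 31 days: 98 − 31 = 67 left.
August 2122 has 31 days: 67 − 31 = 36 left.
September 2122 has 30 days: 36 − 30 = 6 left.
6 days into October 2122 → October 6, 2122.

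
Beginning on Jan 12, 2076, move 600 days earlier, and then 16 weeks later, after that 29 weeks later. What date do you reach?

Subtracting 600 days from January 12, 2076:
Going back 12 days from January 12, 2076 reaches the end of the previous month; 600 − 12 = 588 left.
December 2075 has 31 days: 588 − 31 = 557 left.
November 2075 has 30 days: 557 − 30 = 527 left.
October 2075 has 31 days: 527 − 31 = 496 left.
September 2075 has 30 days: 496 − 30 = 466 left.
August 2075 has 31 days: 466 − 31 = 435 left.
July 2075 has 31 days: 435 − 31 = 404 left.
June 2075 has 30 days: 404 − 30 = 374 left.
May 2075 has 31 days: 374 − 31 = 343 left.
April 2075 has 30 days: 343 − 30 = 313 left.
March 2075 has 31 days: 313 − 31 = 282 left.
February 2075 has 28 days (2075 is not a leap year): 282 − 28 = 254 left.
January 2075 has 31 days: 254 − 31 = 223 left.
December 2074 has 31 days: 223 − 31 = 192 left.
November 2074 has 30 days: 192 − 30 = 162 left.
October 2074 has 31 days: 162 − 31 = 131 left.
September 2074 has 30 days: 131 − 30 = 101 left.
August 2074 has 31 days: 101 − 31 = 70 left.
July 2074 has 31 days: 70 − 31 = 39 left.
June 2074 has 30 days: 39 − 30 = 9 left.
May 2074 has 31 days; 31 − 9 = 22 → May 22, 2074.
Advancing 16 weeks (= 112 days) from May 22, 2074:
May has 31 days, so 31 − 22 = 9 days remain after May 22, 2074; 112 − 9 = 103 left.
June 2074 has 30 days: 103 − 30 = 73 left.
July 2074 has 31 days: 73 − 31 = 42 left.
August 2074 has 31 days: 42 − 31 = 11 left.
11 days into September 2074 → September 11, 2074.
Counting forward 29 weeks (= 203 days) from September 11, 2074:
September has 30 days, so 30 − 11 = 19 days remain after September 11, 2074; 203 − 19 = 184 left.
October 2074 has 31 days: 184 − 31 = 153 left.
November 2074 has 30 days: 153 − 30 = 123 left.
December 2074 has 31 days: 123 − 31 = 92 left.
January 2075 has 31 days: 92 − 31 = 61 left.
February 2075 has 28 days (2075 is not a leap year): 61 − 28 = 33 left.
March 2075 has 31 days: 33 − 31 = 2 left.
2 days into April 2075 → April 2, 2075.

April 2, 2075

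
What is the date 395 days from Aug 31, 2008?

Counting forward 395 days from August 31, 2008.
August has 31 days, so 31 − 31 = 0 days remain after August 31, 2008; 395 − 0 = 395 left.
September 2008 has 30 days: 395 − 30 = 365 left.
October 2008 has 31 days: 365 − 31 = 334 left.
November 2008 has 30 days: 334 − 30 = 304 left.
December 2008 has 31 days: 304 − 31 = 273 left.
January 2009 has 31 days: 273 − 31 = 242 left.
February 2009 has 28 days (2009 is not a leap year): 242 − 28 = 214 left.
March 2009 has 31 days: 214 − 31 = 183 left.
April 2009 has 30 days: 183 − 30 = 153 left.
May 2009 has 31 days: 153 − 31 = 122 left.
June 2009 has 30 days: 122 − 30 = 92 left.
July 2009 has 31 days: 92 − 31 = 61 left.
August 2009 has 31 days: 61 − 31 = 30 left.
30 days into September 2009 → September 30, 2009.

September 30, 2009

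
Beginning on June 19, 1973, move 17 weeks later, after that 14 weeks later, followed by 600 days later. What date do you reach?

Advancing 17 weeks (= 119 days) from June 19, 1973:
June has 30 days, so 30 − 19 = 11 days remain after June 19, 1973; 119 − 11 = 108 left.
July 1973 has 31 days: 108 − 31 = 77 left.
August 1973 has 31 days: 77 − 31 = 46 left.
September 1973 has 30 days: 46 − 30 = 16 left.
16 days into October 1973 → October 16, 1973.
Adding 14 weeks (= 98 days) from October 16, 1973:
October has 31 days, so 31 − 16 = 15 days remain after October 16, 1973; 98 − 15 = 83 left.
November 1973 has 30 days: 83 − 30 = 53 left.
December 1973 has 31 days: 53 − 31 = 22 left.
22 days into January 1974 → January 22, 1974.
Advancing 600 days from January 22, 1974:
January has 31 days, so 31 − 22 = 9 days remain after January 22, 1974; 600 − 9 = 591 left.
February 1974 has 28 days (1974 is not a leap year): 591 − 28 = 563 left.
March 1974 has 31 days: 563 − 31 = 532 left.
April 1974 has 30 days: 532 − 30 = 502 left.
May 1974 has 31 days: 502 − 31 = 471 left.
June 1974 has 30 days: 471 − 30 = 441 left.
July 1974 has 31 days: 441 − 31 = 410 left.
August 1974 has 31 days: 410 − 31 = 379 left.
September 1974 has 30 days: 379 − 30 = 349 left.
October 1974 has 31 days: 349 − 31 = 318 left.
November 1974 has 30 days: 318 − 30 = 288 left.
December 1974 has 31 days: 288 − 31 = 257 left.
January 1975 has 31 days: 257 − 31 = 226 left.
February 1975 has 28 days (1975 is not a leap year): 226 − 28 = 198 left.
March 1975 has 31 days: 198 − 31 = 167 left.
April 1975 has 30 days: 167 − 30 = 137 left.
May 1975 has 31 days: 137 − 31 = 106 left.
June 1975 has 30 days: 106 − 30 = 76 left.
July 1975 has 31 days: 76 − 31 = 45 left.
August 1975 has 31 days: 45 − 31 = 14 left.
14 days into September 1975 → September 14, 1975.

September 14, 1975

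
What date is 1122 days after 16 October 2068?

Advancing 1122 days from October 16, 2068.
October has 31 days, so 31 − 16 = 15 days remain after October 16, 2068; 1122 − 15 = 1107 left.
November 2068 has 30 days: 1107 − 30 = 1077 left.
December 2068 has 31 days: 1077 − 31 = 1046 left.
January 2069 has 31 days: 1046 − 31 = 1015 left.
February 2069 has 28 days (2069 is not a leap year): 1015 − 28 = 987 left.
March 2069 has 31 days: 987 − 31 = 956 left.
April 2069 has 30 days: 956 − 30 = 926 left.
May 2069 has 31 days: 926 − 31 = 895 left.
June 2069 has 30 days: 895 − 30 = 865 left.
July 2069 has 31 days: 865 − 31 = 834 left.
August 2069 has 31 days: 834 − 31 = 803 left.
September 2069 has 30 days: 803 − 30 = 773 left.
October 2069 has 31 days: 773 − 31 = 742 left.
November 2069 has 30 days: 742 − 30 = 712 left.
December 2069 has 31 days: 712 − 31 = 681 left.
January 2070 has 31 days: 681 − 31 = 650 left.
February 2070 has 28 days (2070 is not a leap year): 650 − 28 = 622 left.
March 2070 has 31 days: 622 − 31 = 591 left.
April 2070 has 30 days: 591 − 30 = 561 left.
May 2070 has 31 days: 561 − 31 = 530 left.
June 2070 has 30 days: 530 − 30 = 500 left.
July 2070 has 31 days: 500 − 31 = 469 left.
August 2070 has 31 days: 469 − 31 = 438 left.
September 2070 has 30 days: 438 − 30 = 408 left.
October 2070 has 31 days: 408 − 31 = 377 left.
November 2070 has 30 days: 377 − 30 = 347 left.
December 2070 has 31 days: 347 − 31 = 316 left.
January 2071 has 31 days: 316 − 31 = 285 left.
February 2071 has 28 days (2071 is not a leap year): 285 − 28 = 257 left.
March 2071 has 31 days: 257 − 31 = 226 left.
April 2071 has 30 days: 226 − 30 = 196 left.
May 2071 has 31 days: 196 − 31 = 165 left.
June 2071 has 30 days: 165 − 30 = 135 left.
July 2071 has 31 days: 135 − 31 = 104 left.
August 2071 has 31 days: 104 − 31 = 73 left.
September 2071 has 30 days: 73 − 30 = 43 left.
October 2071 has 31 days: 43 − 31 = 12 left.
12 days into November 2071 → November 12, 2071.

November 12, 2071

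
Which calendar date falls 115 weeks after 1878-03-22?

June 4, 1880

Adding 115 weeks = 805 days from March 22, 1878.
March has 31 days, so 31 − 22 = 9 days remain after March 22, 1878; 805 − 9 = 796 left.
April 1878 has 30 days: 796 − 30 = 766 left.
May 1878 has 31 days: 766 − 31 = 735 left.
June 1878 has 30 days: 735 − 30 = 705 left.
July 1878 has 31 days: 705 − 31 = 674 left.
August 1878 has 31 days: 674 − 31 = 643 left.
September 1878 has 30 days: 643 − 30 = 613 left.
October 1878 has 31 days: 613 − 31 = 582 left.
November 1878 has 30 days: 582 − 30 = 552 left.
December 1878 has 31 days: 552 − 31 = 521 left.
January 1879 has 31 days: 521 − 31 = 490 left.
February 1879 has 28 days (1879 is not a leap year): 490 − 28 = 462 left.
March 1879 has 31 days: 462 − 31 = 431 left.
April 1879 has 30 days: 431 − 30 = 401 left.
May 1879 has 31 days: 401 − 31 = 370 left.
June 1879 has 30 days: 370 − 30 = 340 left.
July 1879 has 31 days: 340 − 31 = 309 left.
August 1879 has 31 days: 309 − 31 = 278 left.
September 1879 has 30 days: 278 − 30 = 248 left.
October 1879 has 31 days: 248 − 31 = 217 left.
November 1879 has 30 days: 217 − 30 = 187 left.
December 1879 has 31 days: 187 − 31 = 156 left.
January 1880 has 31 days: 156 − 31 = 125 left.
February 1880 has 29 days (1880 is a leap year): 125 − 29 = 96 left.
March 1880 has 31 days: 96 − 31 = 65 left.
April 1880 has 30 days: 65 − 30 = 35 left.
May 1880 has 31 days: 35 − 31 = 4 left.
4 days into June 1880 → June 4, 1880.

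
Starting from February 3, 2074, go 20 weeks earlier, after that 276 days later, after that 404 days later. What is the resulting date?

Going back 20 weeks (= 140 days) from February 3, 2074:
Going back 3 days from February 3, 2074 reaches the end of the previous month; 140 − 3 = 137 left.
January 2074 has 31 days: 137 − 31 = 106 left.
December 2073 has 31 days: 106 − 31 = 75 left.
November 2073 has 30 days: 75 − 30 = 45 left.
October 2073 has 31 days: 45 − 31 = 14 left.
September 2073 has 30 days; 30 − 14 = 16 → September 16, 2073.
Counting forward 276 days from September 16, 2073:
September has 30 days, so 30 − 16 = 14 days remain after September 16, 2073; 276 − 14 = 262 left.
October 2073 has 31 days: 262 − 31 = 231 left.
November 2073 has 30 days: 231 − 30 = 201 left.
December 2073 has 31 days: 201 − 31 = 170 left.
January 2074 has 31 days: 170 − 31 = 139 left.
February 2074 has 28 days (2074 is not a leap year): 139 − 28 = 111 left.
March 2074 has 31 days: 111 − 31 = 80 left.
April 2074 has 30 days: 80 − 30 = 50 left.
May 2074 has 31 days: 50 − 31 = 19 left.
19 days into June 2074 → June 19, 2074.
Advancing 404 days from June 19, 2074:
June has 30 days, so 30 − 19 = 11 days remain after June 19, 2074; 404 − 11 = 393 left.
July 2074 has 31 days: 393 − 31 = 362 left.
August 2074 has 31 days: 362 − 31 = 331 left.
September 2074 has 30 days: 331 − 30 = 301 left.
October 2074 has 31 days: 301 − 31 = 270 left.
November 2074 has 30 days: 270 − 30 = 240 left.
December 2074 has 31 days: 240 − 31 = 209 left.
January 2075 has 31 days: 209 − 31 = 178 left.
February 2075 has 28 days (2075 is not a leap year): 178 − 28 = 150 left.
March 2075 has 31 days: 150 − 31 = 119 left.
April 2075 has 30 days: 119 − 30 = 89 left.
May 2075 has 31 days: 89 − 31 = 58 left.
June 2075 has 30 days: 58 − 30 = 28 left.
28 days into July 2075 → July 28, 2075.

July 28, 2075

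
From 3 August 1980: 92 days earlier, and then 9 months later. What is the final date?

February 3, 1981

Counting back 92 days from August 3, 1980:
Going back 3 days from August 3, 1980 reaches the end of the previous month; 92 − 3 = 89 left.
July 1980 has 31 days: 89 − 31 = 58 left.
June 1980 has 30 days: 58 − 30 = 28 left.
May 1980 has 31 days; 31 − 28 = 3 → May 3, 1980.
Advancing 9 months from May 3, 1980:
month 5 + 9 = 14, which is month 2 of year 1981 → February 1981.
Day 3 is valid in February, giving February 3, 1981.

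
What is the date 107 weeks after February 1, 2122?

February 20, 2124

Advancing 107 weeks = 749 days from February 1, 2122.
February has 28 days, so 28 − 1 = 27 days remain after February 1, 2122; 749 − 27 = 722 left.
March 2122 has 31 days: 722 − 31 = 691 left.
April 2122 has 30 days: 691 − 30 = 661 left.
May 2122 has 31 days: 661 − 31 = 630 left.
June 2122 has 30 days: 630 − 30 = 600 left.
July 2122 has 31 days: 600 − 31 = 569 left.
August 2122 has 31 days: 569 − 31 = 538 left.
September 2122 has 30 days: 538 − 30 = 508 left.
October 2122 has 31 days: 508 − 31 = 477 left.
November 2122 has 30 days: 477 − 30 = 447 left.
December 2122 has 31 days: 447 − 31 = 416 left.
January 2123 has 31 days: 416 − 31 = 385 left.
February 2123 has 28 days (2123 is not a leap year): 385 − 28 = 357 left.
March 2123 has 31 days: 357 − 31 = 326 left.
April 2123 has 30 days: 326 − 30 = 296 left.
May 2123 has 31 days: 296 − 31 = 265 left.
June 2123 has 30 days: 265 − 30 = 235 left.
July 2123 has 31 days: 235 − 31 = 204 left.
August 2123 has 31 days: 204 − 31 = 173 left.
September 2123 has 30 days: 173 − 30 = 143 left.
October 2123 has 31 days: 143 − 31 = 112 left.
November 2123 has 30 days: 112 − 30 = 82 left.
December 2123 has 31 days: 82 − 31 = 51 left.
January 2124 has 31 days: 51 − 31 = 20 left.
20 days into February 2124 → February 20, 2124.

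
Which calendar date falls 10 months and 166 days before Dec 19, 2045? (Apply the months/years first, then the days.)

September 6, 2044

Subtracting 10 months and 166 days from December 19, 2045: first the month/year part, then the days.
month 12 − 10 = 2 → February 2045.
Day 19 is valid in February, giving February 19, 2045.
Now subtract 166 days from February 19, 2045.
Going back 19 days from February 19, 2045 reaches the end of the previous month; 166 − 19 = 147 left.
January 2045 has 31 days: 147 − 31 = 116 left.
December 2044 has 31 days: 116 − 31 = 85 left.
November 2044 has 30 days: 85 − 30 = 55 left.
October 2044 has 31 days: 55 − 31 = 24 left.
September 2044 has 30 days; 30 − 24 = 6 → September 6, 2044.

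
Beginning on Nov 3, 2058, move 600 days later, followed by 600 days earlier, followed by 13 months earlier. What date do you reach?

October 3, 2057

Adding 600 days from November 3, 2058:
November has 30 days, so 30 − 3 = 27 days remain after November 3, 2058; 600 − 27 = 573 left.
December 2058 has 31 days: 573 − 31 = 542 left.
January 2059 has 31 days: 542 − 31 = 511 left.
February 2059 has 28 days (2059 is not a leap year): 511 − 28 = 483 left.
March 2059 has 31 days: 483 − 31 = 452 left.
April 2059 has 30 days: 452 − 30 = 422 left.
May 2059 has 31 days: 422 − 31 = 391 left.
June 2059 has 30 days: 391 − 30 = 361 left.
July 2059 has 31 days: 361 − 31 = 330 left.
August 2059 has 31 days: 330 − 31 = 299 left.
September 2059 has 30 days: 299 − 30 = 269 left.
October 2059 has 31 days: 269 − 31 = 238 left.
November 2059 has 30 days: 238 − 30 = 208 left.
December 2059 has 31 days: 208 − 31 = 177 left.
January 2060 has 31 days: 177 − 31 = 146 left.
February 2060 has 29 days (2060 is a leap year): 146 − 29 = 117 left.
March 2060 has 31 days: 117 − 31 = 86 left.
April 2060 has 30 days: 86 − 30 = 56 left.
May 2060 has 31 days: 56 − 31 = 25 left.
25 days into June 2060 → June 25, 2060.
Going back 600 days from June 25, 2060:
Going back 25 days from June 25, 2060 reaches the end of the previous month; 600 − 25 = 575 left.
May 2060 has 31 days: 575 − 31 = 544 left.
April 2060 has 30 days: 544 − 30 = 514 left.
March 2060 has 31 days: 514 − 31 = 483 left.
February 2060 has 29 days (2060 is a leap year): 483 − 29 = 454 left.
January 2060 has 31 days: 454 − 31 = 423 left.
December 2059 has 31 days: 423 − 31 = 392 left.
November 2059 has 30 days: 392 − 30 = 362 left.
October 2059 has 31 days: 362 − 31 = 331 left.
September 2059 has 30 days: 331 − 30 = 301 left.
August 2059 has 31 days: 301 − 31 = 270 left.
July 2059 has 31 days: 270 − 31 = 239 left.
June 2059 has 30 days: 239 − 30 = 209 left.
May 2059 has 31 days: 209 − 31 = 178 left.
April 2059 has 30 days: 178 − 30 = 148 left.
March 2059 has 31 days: 148 − 31 = 117 left.
February 2059 has 28 days (2059 is not a leap year): 117 − 28 = 89 left.
January 2059 has 31 days: 89 − 31 = 58 left.
December 2058 has 31 days: 58 − 31 = 27 left.
November 2058 has 30 days; 30 − 27 = 3 → November 3, 2058.
Counting back 13 months from November 3, 2058:
month 11 − 13 = -2, which is month 10 of year 2057 → October 2057.
Day 3 is valid in October, giving October 3, 2057.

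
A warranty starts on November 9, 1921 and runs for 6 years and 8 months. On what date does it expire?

July 9, 1928

Advancing 6 years and 8 months from November 9, 1921.
+6 years → 1927; month 11 + 8 = 19, which is month 7 of year 1928 → July 1928.
Day 9 is valid in July, giving July 9, 1928.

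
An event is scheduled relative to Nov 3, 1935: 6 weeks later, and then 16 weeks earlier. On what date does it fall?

Adding 6 weeks (= 42 days) from November 3, 1935:
November has 30 days, so 30 − 3 = 27 days remain after November 3, 1935; 42 − 27 = 15 left.
15 days into December 1935 → December 15, 1935.
Counting back 16 weeks (= 112 days) from December 15, 1935:
Going back 15 days from December 15, 1935 reaches the end of the previous month; 112 − 15 = 97 left.
November 1935 has 30 days: 97 − 30 = 67 left.
October 1935 has 31 days: 67 − 31 = 36 left.
September 1935 has 30 days: 36 − 30 = 6 left.
August 1935 has 31 days; 31 − 6 = 25 → August 25, 1935.

August 25, 1935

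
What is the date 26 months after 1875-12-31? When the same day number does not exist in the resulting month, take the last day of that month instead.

February 28, 1878

Adding 26 months from December 31, 1875.
month 12 + 26 = 38, which is month 2 of year 1878 → February 1878.
February 1878 has only 28 days (1878 is not a leap year — relevant if February), and the start was day 31, so the date clamps to February 28, 1878.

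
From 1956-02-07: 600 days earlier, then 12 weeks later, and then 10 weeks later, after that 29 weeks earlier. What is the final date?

Going back 600 days from February 7, 1956:
Going back 7 days from February 7, 1956 reaches the end of the previous month; 600 − 7 = 593 left.
January 1956 has 31 days: 593 − 31 = 562 left.
December 1955 has 31 days: 562 − 31 = 531 left.
November 1955 has 30 days: 531 − 30 = 501 left.
October 1955 has 31 days: 501 − 31 = 470 left.
September 1955 has 30 days: 470 − 30 = 440 left.
August 1955 has 31 days: 440 − 31 = 409 left.
July 1955 has 31 days: 409 − 31 = 378 left.
June 1955 has 30 days: 378 − 30 = 348 left.
May 1955 has 31 days: 348 − 31 = 317 left.
April 1955 has 30 days: 317 − 30 = 287 left.
March 1955 has 31 days: 287 − 31 = 256 left.
February 1955 has 28 days (1955 is not a leap year): 256 − 28 = 228 left.
January 1955 has 31 days: 228 − 31 = 197 left.
December 1954 has 31 days: 197 − 31 = 166 left.
November 1954 has 30 days: 166 − 30 = 136 left.
October 1954 has 31 days: 136 − 31 = 105 left.
September 1954 has 30 days: 105 − 30 = 75 left.
August 1954 has 31 days: 75 − 31 = 44 left.
July 1954 has 31 days: 44 − 31 = 13 left.
June 1954 has 30 days; 30 − 13 = 17 → June 17, 1954.
Adding 12 weeks (= 84 days) from June 17, 1954:
June has 30 days, so 30 − 17 = 13 days remain after June 17, 1954; 84 − 13 = 71 left.
July 1954 has 31 days: 71 − 31 = 40 left.
August 1954 has 31 days: 40 − 31 = 9 left.
9 days into September 1954 → September 9, 1954.
Adding 10 weeks (= 70 days) from September 9, 1954:
September has 30 days, so 30 − 9 = 21 days remain after September 9, 1954; 70 − 21 = 49 left.
October 1954 has 31 days: 49 − 31 = 18 left.
18 days into November 1954 → November 18, 1954.
Subtracting 29 weeks (= 203 days) from November 18, 1954:
Going back 18 days from November 18, 1954 reaches the end of the previous month; 203 − 18 = 185 left.
October 1954 has 31 days: 185 − 31 = 154 left.
September 1954 has 30 days: 154 − 30 = 124 left.
August 1954 has 31 days: 124 − 31 = 93 left.
July 1954 has 31 days: 93 − 31 = 62 left.
June 1954 has 30 days: 62 − 30 = 32 left.
May 1954 has 31 days: 32 − 31 = 1 left.
April 1954 has 30 days; 30 − 1 = 29 → April 29, 1954.

April 29, 1954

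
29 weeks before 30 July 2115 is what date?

January 8, 2115

Subtracting 29 weeks = 203 days from July 30, 2115.
Going back 30 days from July 30, 2115 reaches the end of the previous month; 203 − 30 = 173 left.
June 2115 has 30 days: 173 − 30 = 143 left.
May 2115 has 31 days: 143 − 31 = 112 left.
April 2115 has 30 days: 112 − 30 = 82 left.
March 2115 has 31 days: 82 − 31 = 51 left.
February 2115 has 28 days (2115 is not a leap year): 51 − 28 = 23 left.
January 2115 has 31 days; 31 − 23 = 8 → January 8, 2115.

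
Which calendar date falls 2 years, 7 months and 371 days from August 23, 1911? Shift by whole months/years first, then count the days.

Counting forward 2 years, 7 months and 371 days from August 23, 1911: first the month/year part, then the days.
+2 years → 1913; month 8 + 7 = 15, which is month 3 of year 1914 → March 1914.
Day 23 is valid in March, giving March 23, 1914.
Now add 371 days from March 23, 1914.
March has 31 days, so 31 − 23 = 8 days remain after March 23, 1914; 371 − 8 = 363 left.
April 1914 has 30 days: 363 − 30 = 333 left.
May 1914 has 31 days: 333 − 31 = 302 left.
June 1914 has 30 days: 302 − 30 = 272 left.
July 1914 has 31 days: 272 − 31 = 241 left.
August 1914 has 31 days: 241 − 31 = 210 left.
September 1914 has 30 days: 210 − 30 = 180 left.
October 1914 has 31 days: 180 − 31 = 149 left.
November 1914 has 30 days: 149 − 30 = 119 left.
December 1914 has 31 days: 119 − 31 = 88 left.
January 1915 has 31 days: 88 − 31 = 57 left.
February 1915 has 28 days (1915 is not a leap year): 57 − 28 = 29 left.
29 days into March 1915 → March 29, 1915.

March 29, 1915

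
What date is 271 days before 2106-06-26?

September 28, 2105

Counting back 271 days from June 26, 2106.
Going back 26 days from June 26, 2106 reaches the end of the previous month; 271 − 26 = 245 left.
May 2106 has 31 days: 245 − 31 = 214 left.
April 2106 has 30 days: 214 − 30 = 184 left.
March 2106 has 31 days: 184 − 31 = 153 left.
February 2106 has 28 days (2106 is not a leap year): 153 − 28 = 125 left.
January 2106 has 31 days: 125 − 31 = 94 left.
December 2105 has 31 days: 94 − 31 = 63 left.
November 2105 has 30 days: 63 − 30 = 33 left.
October 2105 has 31 days: 33 − 31 = 2 left.
September 2105 has 30 days; 30 − 2 = 28 → September 28, 2105.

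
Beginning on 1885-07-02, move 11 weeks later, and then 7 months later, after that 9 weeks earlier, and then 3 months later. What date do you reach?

Advancing 11 weeks (= 77 days) from July 2, 1885:
July has 31 days, so 31 − 2 = 29 days remain after July 2, 1885; 77 − 29 = 48 left.
August 1885 has 31 days: 48 − 31 = 17 left.
17 days into September 1885 → September 17, 1885.
Adding 7 months from September 17, 1885:
month 9 + 7 = 16, which is month 4 of year 1886 → April 1886.
Day 17 is valid in April, giving April 17, 1886.
Counting back 9 weeks (= 63 days) from April 17, 1886:
Going back 17 days from April 17, 1886 reaches the end of the previous month; 63 − 17 = 46 left.
March 1886 has 31 days: 46 − 31 = 15 left.
February 1886 has 28 days; 28 − 15 = 13 → February 13, 1886.
Adding 3 months from February 13, 1886:
month 2 + 3 = 5 → May 1886.
Day 13 is valid in May, giving May 13, 1886.

May 13, 1886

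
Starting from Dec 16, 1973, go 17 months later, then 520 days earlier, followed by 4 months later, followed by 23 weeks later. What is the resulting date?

Counting forward 17 months from December 16, 1973:
month 12 + 17 = 29, which is month 5 of year 1975 → May 1975.
Day 16 is valid in May, giving May 16, 1975.
Subtracting 520 days from May 16, 1975:
Going back 16 days from May 16, 1975 reaches the end of the previous month; 520 − 16 = 504 left.
April 1975 has 30 days: 504 − 30 = 474 left.
March 1975 has 31 days: 474 − 31 = 443 left.
February 1975 has 28 days (1975 is not a leap year): 443 − 28 = 415 left.
January 1975 has 31 days: 415 − 31 = 384 left.
December 1974 has 31 days: 384 − 31 = 353 left.
November 1974 has 30 days: 353 − 30 = 323 left.
October 1974 has 31 days: 323 − 31 = 292 left.
September 1974 has 30 days: 292 − 30 = 262 left.
August 1974 has 31 days: 262 − 31 = 231 left.
July 1974 has 31 days: 231 − 31 = 200 left.
June 1974 has 30 days: 200 − 30 = 170 left.
May 1974 has 31 days: 170 − 31 = 139 left.
April 1974 has 30 days: 139 − 30 = 109 left.
March 1974 has 31 days: 109 − 31 = 78 left.
February 1974 has 28 days (1974 is not a leap year): 78 − 28 = 50 left.
January 1974 has 31 days: 50 − 31 = 19 left.
December 1973 has 31 days; 31 − 19 = 12 → December 12, 1973.
Advancing 4 months from December 12, 1973:
month 12 + 4 = 16, which is month 4 of year 1974 → April 1974.
Day 12 is valid in April, giving April 12, 1974.
Adding 23 weeks (= 161 days) from April 12, 1974:
April has 30 days, so 30 − 12 = 18 days remain after April 12, 1974; 161 − 18 = 143 left.
May 1974 has 31 days: 143 − 31 = 112 left.
June 1974 has 30 days: 112 − 30 = 82 left.
July 1974 has 31 days: 82 − 31 = 51 left.
August 1974 has 31 days: 51 − 31 = 20 left.
20 days into September 1974 → September 20, 1974.

September 20, 1974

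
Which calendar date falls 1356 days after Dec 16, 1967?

September 2, 1971

Adding 1356 days from December 16, 1967.
December has 31 days, so 31 − 16 = 15 days remain after December 16, 1967; 1356 − 15 = 1341 left.
January 1968 has 31 days: 1341 − 31 = 1310 left.
February 1968 has 29 days (1968 is a leap year): 1310 − 29 = 1281 left.
March 1968 has 31 days: 1281 − 31 = 1250 left.
April 1968 has 30 days: 1250 − 30 = 1220 left.
May 1968 has 31 days: 1220 − 31 = 1189 left.
June 1968 has 30 days: 1189 − 30 = 1159 left.
July 1968 has 31 days: 1159 − 31 = 1128 left.
August 1968 has 31 days: 1128 − 31 = 1097 left.
September 1968 has 30 days: 1097 − 30 = 1067 left.
October 1968 has 31 days: 1067 − 31 = 1036 left.
November 1968 has 30 days: 1036 − 30 = 1006 left.
December 1968 has 31 days: 1006 − 31 = 975 left.
January 1969 has 31 days: 975 − 31 = 944 left.
February 1969 has 28 days (1969 is not a leap year): 944 − 28 = 916 left.
March 1969 has 31 days: 916 − 31 = 885 left.
April 1969 has 30 days: 885 − 30 = 855 left.
May 1969 has 31 days: 855 − 31 = 824 left.
June 1969 has 30 days: 824 − 30 = 794 left.
July 1969 has 31 days: 794 − 31 = 763 left.
August 1969 has 31 days: 763 − 31 = 732 left.
September 1969 has 30 days: 732 − 30 = 702 left.
October 1969 has 31 days: 702 − 31 = 671 left.
November 1969 has 30 days: 671 − 30 = 641 left.
December 1969 has 31 days: 641 − 31 = 610 left.
January 1970 has 31 days: 610 − 31 = 579 left.
February 1970 has 28 days (1970 is not a leap year): 579 − 28 = 551 left.
March 1970 has 31 days: 551 − 31 = 520 left.
April 1970 has 30 days: 520 − 30 = 490 left.
May 1970 has 31 days: 490 − 31 = 459 left.
June 1970 has 30 days: 459 − 30 = 429 left.
July 1970 has 31 days: 429 − 31 = 398 left.
August 1970 has 31 days: 398 − 31 = 367 left.
September 1970 has 30 days: 367 − 30 = 337 left.
October 1970 has 31 days: 337 − 31 = 306 left.
November 1970 has 30 days: 306 − 30 = 276 left.
December 1970 has 31 days: 276 − 31 = 245 left.
January 1971 has 31 days: 245 − 31 = 214 left.
February 1971 has 28 days (1971 is not a leap year): 214 − 28 = 186 left.
March 1971 has 31 days: 186 − 31 = 155 left.
April 1971 has 30 days: 155 − 30 = 125 left.
May 1971 has 31 days: 125 − 31 = 94 left.
June 1971 has 30 days: 94 − 30 = 64 left.
July 1971 has 31 days: 64 − 31 = 33 left.
August 1971 has 31 days: 33 − 31 = 2 left.
2 days into September 1971 → September 2, 1971.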